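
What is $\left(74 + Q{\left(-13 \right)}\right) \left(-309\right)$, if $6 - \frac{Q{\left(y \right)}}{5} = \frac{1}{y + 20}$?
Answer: $- \frac{223407}{7} \approx -31915.0$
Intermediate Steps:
$Q{\left(y \right)} = 30 - \frac{5}{20 + y}$ ($Q{\left(y \right)} = 30 - \frac{5}{y + 20} = 30 - \frac{5}{20 + y}$)
$\left(74 + Q{\left(-13 \right)}\right) \left(-309\right) = \left(74 + \frac{5 \left(119 + 6 \left(-13\right)\right)}{20 - 13}\right) \left(-309\right) = \left(74 + \frac{5 \left(119 - 78\right)}{7}\right) \left(-309\right) = \left(74 + 5 \cdot \frac{1}{7} \cdot 41\right) \left(-309\right) = \left(74 + \frac{205}{7}\right) \left(-309\right) = \frac{723}{7} \left(-309\right) = - \frac{223407}{7}$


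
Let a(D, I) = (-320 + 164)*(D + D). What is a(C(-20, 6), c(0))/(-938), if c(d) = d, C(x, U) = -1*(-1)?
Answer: 156/469 ≈ 0.33262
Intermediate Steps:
C(x, U) = 1
a(D, I) = -312*D
a(C(-20, 6), c(0))/(-938) = -312*1/(-938) = -312*(-1/938) = 156/469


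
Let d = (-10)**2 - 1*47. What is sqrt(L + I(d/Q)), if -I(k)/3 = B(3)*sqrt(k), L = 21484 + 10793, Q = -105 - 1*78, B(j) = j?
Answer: sqrt(120102717 - 183*I*sqrt(9699))/61 ≈ 179.66 - 0.01348*I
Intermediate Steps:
Q = -183 (Q = -105 - 78 = -183)
d = 53 (d = 100 - 47 = 53)
L = 32277
I(k) = -9*sqrt(k)
sqrt(L + I(d/Q)) = sqrt(32277 - 9*sqrt(53)*(I*sqrt(183)/183)) = sqrt(32277 - 9*I*sqrt(9699)/183) = sqrt(32277 - 3*I*sqrt(9699)/61)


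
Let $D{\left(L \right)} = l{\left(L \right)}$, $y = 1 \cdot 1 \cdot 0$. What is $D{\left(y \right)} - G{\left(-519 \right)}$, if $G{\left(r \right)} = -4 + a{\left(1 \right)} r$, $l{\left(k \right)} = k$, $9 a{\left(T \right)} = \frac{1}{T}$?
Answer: $\frac{185}{3} \approx 61.667$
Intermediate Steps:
$a{\left(T \right)} = \frac{1}{9 T}$
$y = 0$ ($y = 1 \cdot 0 = 0$)
$D{\left(L \right)} = L$
$G{\left(r \right)} = -4 + \frac{r}{9}$ ($G{\left(r \right)} = -4 + \frac{1}{9 \cdot 1} r = -4 + \frac{1}{9} \cdot 1 r = -4 + \frac{r}{9}$)
$D{\left(y \right)} - G{\left(-519 \right)} = 0 - \left(-4 + \frac{1}{9} \left(-519\right)\right) = 0 - \left(-4 - \frac{173}{3}\right) = 0 - - \frac{185}{3} = 0 + \frac{185}{3} = \frac{185}{3}$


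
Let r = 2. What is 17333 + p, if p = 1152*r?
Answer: 19637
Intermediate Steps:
p = 2304 (p = 1152*2 = 2304)
17333 + p = 17333 + 2304 = 19637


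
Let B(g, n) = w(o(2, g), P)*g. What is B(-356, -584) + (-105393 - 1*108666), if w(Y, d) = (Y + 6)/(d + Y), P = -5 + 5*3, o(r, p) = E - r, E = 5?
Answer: -2785971/13 ≈ -2.1431e+5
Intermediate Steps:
o(r, p) = 5 - r
P = 10 (P = -5 + 15 = 10)
w(Y, d) = (6 + Y)/(Y + d)
B(g, n) = 9*g/13 (B(g, n) = ((6 + (5 - 1*2))/((5 - 1*2) + 10))*g = ((6 + (5 - 2))/((5 - 2) + 10))*g = ((6 + 3)/(3 + 10))*g = (9/13)*g = ((1/13)*9)*g = 9*g/13)
B(-356, -584) + (-105393 - 1*108666) = (9/13)*(-356) + (-105393 - 1*108666) = -3204/13 + (-105393 - 108666) = -3204/13 - 214059 = -2785971/13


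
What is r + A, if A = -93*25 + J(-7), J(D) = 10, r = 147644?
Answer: 145329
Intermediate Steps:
A = -2315 (A = -93*25 + 10 = -2325 + 10 = -2315)
r + A = 147644 - 2315 = 145329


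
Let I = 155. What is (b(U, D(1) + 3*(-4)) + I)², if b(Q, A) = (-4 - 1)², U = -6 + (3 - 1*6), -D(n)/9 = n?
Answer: 32400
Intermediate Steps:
D(n) = -9*n
U = -9 (U = -6 + (3 - 6) = -6 - 3 = -9)
b(Q, A) = 25 (b(Q, A) = (-5)² = 25)
(b(U, D(1) + 3*(-4)) + I)² = (25 + 155)² = 180² = 32400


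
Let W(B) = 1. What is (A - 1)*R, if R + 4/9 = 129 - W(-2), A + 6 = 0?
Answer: -8036/9 ≈ -892.89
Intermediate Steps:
A = -6 (A = -6 + 0 = -6)
R = 1148/9 (R = -4/9 + (129 - 1*1) = -4/9 + (129 - 1) = -4/9 + 128 = 1148/9 ≈ 127.56)
(A - 1)*R = (-6 - 1)*(1148/9) = -7*1148/9 = -8036/9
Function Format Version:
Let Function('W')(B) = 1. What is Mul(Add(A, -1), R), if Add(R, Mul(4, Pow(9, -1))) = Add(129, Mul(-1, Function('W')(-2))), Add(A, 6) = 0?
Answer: Rational(-8036, 9) ≈ -892.89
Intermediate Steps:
A = -6 (A = Add(-6, 0) = -6)
R = Rational(1148, 9) (R = Add(Rational(-4, 9), Add(129, Mul(-1, 1))) = Add(Rational(-4, 9), Add(129, -1)) = Add(Rational(-4, 9), 128) = Rational(1148, 9) ≈ 127.56)
Mul(Add(A, -1), R) = Mul(Add(-6, -1), Rational(1148, 9)) = Mul(-7, Rational(1148, 9)) = Rational(-8036, 9)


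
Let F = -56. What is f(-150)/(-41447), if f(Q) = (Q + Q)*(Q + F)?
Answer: -61800/41447 ≈ -1.4911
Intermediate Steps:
f(Q) = 2*Q*(-56 + Q) (f(Q) = (Q + Q)*(Q - 56) = (2*Q)*(-56 + Q) = 2*Q*(-56 + Q))
f(-150)/(-41447) = (2*(-150)*(-56 - 150))/(-41447) = (2*(-150)*(-206))*(-1/41447) = 61800*(-1/41447) = -61800/41447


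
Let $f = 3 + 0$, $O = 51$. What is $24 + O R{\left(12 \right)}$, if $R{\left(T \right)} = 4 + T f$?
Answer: $2064$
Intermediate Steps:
$f = 3$
$R{\left(T \right)} = 4 + 3 T$ ($R{\left(T \right)} = 4 + T 3 = 4 + 3 T$)
$24 + O R{\left(12 \right)} = 24 + 51 \left(4 + 3 \cdot 12\right) = 24 + 51 \left(4 + 36\right) = 24 + 51 \cdot 40 = 24 + 2040 = 2064$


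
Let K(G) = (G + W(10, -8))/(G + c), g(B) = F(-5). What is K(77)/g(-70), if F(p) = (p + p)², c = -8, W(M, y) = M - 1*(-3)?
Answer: 3/230 ≈ 0.013043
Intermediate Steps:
W(M, y) = 3 + M (W(M, y) = M + 3 = 3 + M)
F(p) = 4*p² (F(p) = (2*p)² = 4*p²)
g(B) = 100 (g(B) = 4*(-5)² = 4*25 = 100)
K(G) = (13 + G)/(-8 + G) (K(G) = (G + (3 + 10))/(G - 8) = (G + 13)/(-8 + G) = (13 + G)/(-8 + G))
K(77)/g(-70) = ((13 + 77)/(-8 + 77))/100 = (90/69)*(1/100) = ((1/69)*90)*(1/100) = (30/23)*(1/100) = 3/230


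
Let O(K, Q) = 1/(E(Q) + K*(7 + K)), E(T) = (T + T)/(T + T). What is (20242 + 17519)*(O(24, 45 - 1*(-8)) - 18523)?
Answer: -521087979474/745 ≈ -6.9945e+8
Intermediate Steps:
E(T) = 1 (E(T) = (2*T)/((2*T)) = (2*T)*(1/(2*T)) = 1)
O(K, Q) = 1/(1 + K*(7 + K))
(20242 + 17519)*(O(24, 45 - 1*(-8)) - 18523) = (20242 + 17519)*(1/(1 + 24² + 7*24) - 18523) = 37761*(1/(1 + 576 + 168) - 18523) = 37761*(1/745 - 18523) = 37761*(-13799634/745) = -521087979474/745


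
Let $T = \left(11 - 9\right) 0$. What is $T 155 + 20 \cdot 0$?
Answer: $0$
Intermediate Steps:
$T = 0$ ($T = \left(11 - 9\right) 0 = 2 \cdot 0 = 0$)
$T 155 + 20 \cdot 0 = 0 \cdot 155 + 20 \cdot 0 = 0 + 0 = 0$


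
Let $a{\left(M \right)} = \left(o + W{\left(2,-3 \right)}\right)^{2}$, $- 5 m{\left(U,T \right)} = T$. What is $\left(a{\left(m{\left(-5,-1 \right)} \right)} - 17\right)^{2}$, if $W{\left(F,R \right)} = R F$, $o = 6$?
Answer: $289$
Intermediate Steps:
$m{\left(U,T \right)} = - \frac{T}{5}$
$W{\left(F,R \right)} = F R$
$a{\left(M \right)} = 0$ ($a{\left(M \right)} = \left(6 + 2 \left(-3\right)\right)^{2} = \left(6 - 6\right)^{2} = 0^{2} = 0$)
$\left(a{\left(m{\left(-5,-1 \right)} \right)} - 17\right)^{2} = \left(0 - 17\right)^{2} = \left(-17\right)^{2} = 289$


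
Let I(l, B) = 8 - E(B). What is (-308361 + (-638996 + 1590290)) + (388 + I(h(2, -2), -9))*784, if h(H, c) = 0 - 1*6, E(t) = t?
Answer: 960453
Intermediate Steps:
h(H, c) = -6 (h(H, c) = 0 - 6 = -6)
I(l, B) = 8 - B
(-308361 + (-638996 + 1590290)) + (388 + I(h(2, -2), -9))*784 = (-308361 + (-638996 + 1590290)) + (388 + (8 - 1*(-9)))*784 = (-308361 + 951294) + (388 + (8 + 9))*784 = 642933 + (388 + 17)*784 = 642933 + 405*784 = 642933 + 317520 = 960453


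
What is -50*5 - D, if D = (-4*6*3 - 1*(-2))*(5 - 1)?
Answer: 30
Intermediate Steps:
D = -280 (D = (-24*3 + 2)*4 = (-72 + 2)*4 = -70*4 = -280)
-50*5 - D = -50*5 - 1*(-280) = -250 + 280 = 30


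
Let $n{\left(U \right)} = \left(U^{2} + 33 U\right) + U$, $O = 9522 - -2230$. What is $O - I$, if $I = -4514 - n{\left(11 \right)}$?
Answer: $16761$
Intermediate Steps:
$O = 11752$ ($O = 9522 + 2230 = 11752$)
$n{\left(U \right)} = U^{2} + 34 U$
$I = -5009$ ($I = -4514 - 11 \left(34 + 11\right) = -4514 - 11 \cdot 45 = -4514 - 495 = -5009$)
$O - I = 11752 - -5009 = 11752 + 5009 = 16761$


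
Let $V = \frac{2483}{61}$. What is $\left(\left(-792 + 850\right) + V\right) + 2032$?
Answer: $\frac{129973}{61} \approx 2130.7$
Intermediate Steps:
$V = \frac{2483}{61}$ ($V = 2483 \cdot \frac{1}{61} = \frac{2483}{61} \approx 40.705$)
$\left(\left(-792 + 850\right) + V\right) + 2032 = \left(\left(-792 + 850\right) + \frac{2483}{61}\right) + 2032 = \left(58 + \frac{2483}{61}\right) + 2032 = \frac{6021}{61} + 2032 = \frac{129973}{61}$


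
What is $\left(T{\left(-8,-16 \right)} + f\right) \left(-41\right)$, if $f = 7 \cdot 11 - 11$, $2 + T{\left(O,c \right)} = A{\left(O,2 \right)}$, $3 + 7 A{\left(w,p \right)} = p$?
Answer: $- \frac{18327}{7} \approx -2618.1$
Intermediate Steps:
$A{\left(w,p \right)} = - \frac{3}{7} + \frac{p}{7}$
$T{\left(O,c \right)} = - \frac{15}{7}$ ($T{\left(O,c \right)} = -2 + \left(- \frac{3}{7} + \frac{1}{7} \cdot 2\right) = -2 + \left(- \frac{3}{7} + \frac{2}{7}\right) = -2 - \frac{1}{7} = - \frac{15}{7}$)
$f = 66$ ($f = 77 - 11 = 66$)
$\left(T{\left(-8,-16 \right)} + f\right) \left(-41\right) = \left(- \frac{15}{7} + 66\right) \left(-41\right) = \frac{447}{7} \left(-41\right) = - \frac{18327}{7}$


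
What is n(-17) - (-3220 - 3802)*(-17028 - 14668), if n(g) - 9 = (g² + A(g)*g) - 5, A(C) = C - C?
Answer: -222569019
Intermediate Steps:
A(C) = 0
n(g) = 4 + g² (n(g) = 9 + ((g² + 0*g) - 5) = 9 + ((g² + 0) - 5) = 9 + (g² - 5) = 9 + (-5 + g²) = 4 + g²)
n(-17) - (-3220 - 3802)*(-17028 - 14668) = (4 + (-17)²) - (-3220 - 3802)*(-17028 - 14668) = (4 + 289) - (-7022)*(-31696) = 293 - 1*222569312 = 293 - 222569312 = -222569019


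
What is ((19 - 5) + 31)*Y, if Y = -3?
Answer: -135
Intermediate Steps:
((19 - 5) + 31)*Y = ((19 - 5) + 31)*(-3) = (14 + 31)*(-3) = 45*(-3) = -135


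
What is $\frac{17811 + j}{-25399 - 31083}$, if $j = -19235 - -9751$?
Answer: $- \frac{8327}{56482} \approx -0.14743$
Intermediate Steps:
$j = -9484$ ($j = -19235 + 9751 = -9484$)
$\frac{17811 + j}{-25399 - 31083} = \frac{17811 - 9484}{-25399 - 31083} = \frac{8327}{-56482} = 8327 \left(- \frac{1}{56482}\right) = - \frac{8327}{56482}$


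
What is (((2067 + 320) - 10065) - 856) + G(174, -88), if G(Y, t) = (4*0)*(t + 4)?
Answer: -8534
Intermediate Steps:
G(Y, t) = 0 (G(Y, t) = 0*(4 + t) = 0)
(((2067 + 320) - 10065) - 856) + G(174, -88) = (((2067 + 320) - 10065) - 856) + 0 = ((2387 - 10065) - 856) + 0 = (-7678 - 856) + 0 = -8534 + 0 = -8534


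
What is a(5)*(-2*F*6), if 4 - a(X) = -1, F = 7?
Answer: -420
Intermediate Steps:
a(X) = 5 (a(X) = 4 - 1*(-1) = 4 + 1 = 5)
a(5)*(-2*F*6) = 5*(-2*7*6) = 5*(-14*6) = 5*(-84) = -420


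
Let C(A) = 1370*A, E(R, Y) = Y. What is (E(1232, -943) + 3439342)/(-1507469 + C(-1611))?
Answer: -3438399/3714539 ≈ -0.92566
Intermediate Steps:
(E(1232, -943) + 3439342)/(-1507469 + C(-1611)) = (-943 + 3439342)/(-1507469 + 1370*(-1611)) = 3438399/(-1507469 - 2207070) = 3438399/(-3714539) = 3438399*(-1/3714539) = -3438399/3714539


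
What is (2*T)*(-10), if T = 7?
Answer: -140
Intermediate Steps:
(2*T)*(-10) = (2*7)*(-10) = 14*(-10) = -140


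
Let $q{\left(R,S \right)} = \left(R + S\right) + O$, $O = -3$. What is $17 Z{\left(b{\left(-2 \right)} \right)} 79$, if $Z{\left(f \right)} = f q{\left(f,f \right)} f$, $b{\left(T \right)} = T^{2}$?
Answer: $107440$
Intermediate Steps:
$q{\left(R,S \right)} = -3 + R + S$ ($q{\left(R,S \right)} = \left(R + S\right) - 3 = -3 + R + S$)
$Z{\left(f \right)} = f^{2} \left(-3 + 2 f\right)$ ($Z{\left(f \right)} = f \left(-3 + f + f\right) f = f \left(-3 + 2 f\right) f = f^{2} \left(-3 + 2 f\right)$)
$17 Z{\left(b{\left(-2 \right)} \right)} 79 = 17 \left(\left(-2\right)^{2}\right)^{2} \left(-3 + 2 \left(-2\right)^{2}\right) 79 = 17 \cdot 4^{2} \left(-3 + 2 \cdot 4\right) 79 = 17 \cdot 16 \left(-3 + 8\right) 79 = 17 \cdot 16 \cdot 5 \cdot 79 = 17 \cdot 80 \cdot 79 = 1360 \cdot 79 = 107440$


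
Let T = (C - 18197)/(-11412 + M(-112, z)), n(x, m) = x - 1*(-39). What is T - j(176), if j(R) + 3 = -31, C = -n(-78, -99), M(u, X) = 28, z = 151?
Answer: 202607/5692 ≈ 35.595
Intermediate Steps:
n(x, m) = 39 + x (n(x, m) = x + 39 = 39 + x)
C = 39 (C = -(39 - 78) = -1*(-39) = 39)
j(R) = -34 (j(R) = -3 - 31 = -34)
T = 9079/5692 (T = (39 - 18197)/(-11412 + 28) = -18158/(-11384) = -18158*(-1/11384) = 9079/5692 ≈ 1.5950)
T - j(176) = 9079/5692 - 1*(-34) = 9079/5692 + 34 = 202607/5692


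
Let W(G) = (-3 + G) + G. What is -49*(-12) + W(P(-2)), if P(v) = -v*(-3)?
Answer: 573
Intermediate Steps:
P(v) = 3*v (P(v) = -(-3)*v = 3*v)
W(G) = -3 + 2*G
-49*(-12) + W(P(-2)) = -49*(-12) + (-3 + 2*(3*(-2))) = 588 + (-3 + 2*(-6)) = 588 + (-3 - 12) = 588 - 15 = 573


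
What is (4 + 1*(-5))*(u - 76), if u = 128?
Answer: -52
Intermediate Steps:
(4 + 1*(-5))*(u - 76) = (4 + 1*(-5))*(128 - 76) = (4 - 5)*52 = -1*52 = -52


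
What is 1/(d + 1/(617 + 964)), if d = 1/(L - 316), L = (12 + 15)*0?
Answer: -499596/1265 ≈ -394.94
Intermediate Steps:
L = 0 (L = 27*0 = 0)
d = -1/316 (d = 1/(0 - 316) = 1/(-316) = -1/316 ≈ -0.0031646)
1/(d + 1/(617 + 964)) = 1/(-1/316 + 1/(617 + 964)) = 1/(-1/316 + 1/1581) = 1/(-1265/499596) = -499596/1265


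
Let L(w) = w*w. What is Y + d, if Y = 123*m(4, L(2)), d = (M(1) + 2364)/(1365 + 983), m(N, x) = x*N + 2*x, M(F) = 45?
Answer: 6933705/2348 ≈ 2953.0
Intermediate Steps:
L(w) = w²
m(N, x) = 2*x + N*x (m(N, x) = N*x + 2*x = 2*x + N*x)
d = 2409/2348 (d = (45 + 2364)/(1365 + 983) = 2409/2348 ≈ 1.0260)
Y = 2952 (Y = 123*(2²*(2 + 4)) = 123*(4*6) = 123*24 = 2952)
Y + d = 2952 + 2409/2348 = 6933705/2348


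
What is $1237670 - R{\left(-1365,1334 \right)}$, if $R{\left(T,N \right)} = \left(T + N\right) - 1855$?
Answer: $1239556$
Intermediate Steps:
$R{\left(T,N \right)} = -1855 + N + T$ ($R{\left(T,N \right)} = \left(N + T\right) - 1855 = -1855 + N + T$)
$1237670 - R{\left(-1365,1334 \right)} = 1237670 - \left(-1855 + 1334 - 1365\right) = 1237670 - -1886 = 1237670 + 1886 = 1239556$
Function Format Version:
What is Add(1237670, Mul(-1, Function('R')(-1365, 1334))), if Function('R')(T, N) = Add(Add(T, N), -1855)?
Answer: 1239556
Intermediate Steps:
Function('R')(T, N) = Add(-1855, N, T) (Function('R')(T, N) = Add(Add(N, T), -1855) = Add(-1855, N, T))
Add(1237670, Mul(-1, Function('R')(-1365, 1334))) = Add(1237670, Mul(-1, Add(-1855, 1334, -1365))) = Add(1237670, Mul(-1, -1886)) = Add(1237670, 1886) = 1239556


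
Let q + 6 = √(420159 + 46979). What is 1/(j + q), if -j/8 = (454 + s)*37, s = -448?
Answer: -891/1354193 - √467138/2708386 ≈ -0.00091031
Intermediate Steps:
j = -1776 (j = -8*(454 - 448)*37 = -48*37 = -8*222 = -1776)
q = -6 + √467138 (q = -6 + √(420159 + 46979) = -6 + √467138 ≈ 677.47)
1/(j + q) = 1/(-1776 + (-6 + √467138)) = 1/(-1782 + √467138)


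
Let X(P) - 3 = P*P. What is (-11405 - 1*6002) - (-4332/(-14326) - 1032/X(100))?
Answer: -65644828595/3771131 ≈ -17407.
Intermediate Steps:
X(P) = 3 + P² (X(P) = 3 + P*P = 3 + P²)
(-11405 - 1*6002) - (-4332/(-14326) - 1032/X(100)) = (-11405 - 1*6002) - (-4332/(-14326) - 1032/(3 + 100²)) = (-11405 - 6002) - (-4332*(-1/14326) - 1032/(3 + 10000)) = -17407 - (114/377 - 1032/10003) = -17407 - 1*751278/3771131 = -17407 - 751278/3771131 = -65644828595/3771131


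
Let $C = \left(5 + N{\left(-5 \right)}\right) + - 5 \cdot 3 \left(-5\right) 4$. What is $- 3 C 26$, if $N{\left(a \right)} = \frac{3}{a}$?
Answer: $- \frac{118716}{5} \approx -23743.0$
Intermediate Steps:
$C = \frac{1522}{5}$ ($C = \left(5 + \frac{3}{-5}\right) + - 5 \cdot 3 \left(-5\right) 4 = \left(5 + 3 \left(- \frac{1}{5}\right)\right) + \left(-5\right) \left(-15\right) 4 = \left(5 - \frac{3}{5}\right) + 75 \cdot 4 = \frac{22}{5} + 300 = \frac{1522}{5} \approx 304.4$)
$- 3 C 26 = \left(-3\right) \frac{1522}{5} \cdot 26 = \left(- \frac{4566}{5}\right) 26 = - \frac{118716}{5}$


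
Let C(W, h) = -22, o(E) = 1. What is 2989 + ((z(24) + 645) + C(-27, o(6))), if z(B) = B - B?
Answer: 3612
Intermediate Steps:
z(B) = 0
2989 + ((z(24) + 645) + C(-27, o(6))) = 2989 + ((0 + 645) - 22) = 2989 + (645 - 22) = 2989 + 623 = 3612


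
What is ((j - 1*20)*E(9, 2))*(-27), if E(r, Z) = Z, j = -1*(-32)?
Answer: -648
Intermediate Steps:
j = 32
((j - 1*20)*E(9, 2))*(-27) = ((32 - 1*20)*2)*(-27) = ((32 - 20)*2)*(-27) = (12*2)*(-27) = 24*(-27) = -648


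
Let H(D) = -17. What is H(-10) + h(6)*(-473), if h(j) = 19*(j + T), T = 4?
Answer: -89887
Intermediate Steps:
h(j) = 76 + 19*j (h(j) = 19*(j + 4) = 19*(4 + j) = 76 + 19*j)
H(-10) + h(6)*(-473) = -17 + (76 + 19*6)*(-473) = -17 + (76 + 114)*(-473) = -17 + 190*(-473) = -17 - 89870 = -89887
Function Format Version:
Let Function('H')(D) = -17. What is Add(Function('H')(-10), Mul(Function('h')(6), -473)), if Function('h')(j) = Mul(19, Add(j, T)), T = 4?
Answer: -89887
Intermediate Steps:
Function('h')(j) = Add(76, Mul(19, j)) (Function('h')(j) = Mul(19, Add(j, 4)) = Mul(19, Add(4, j)) = Add(76, Mul(19, j)))
Add(Function('H')(-10), Mul(Function('h')(6), -473)) = Add(-17, Mul(Add(76, Mul(19, 6)), -473)) = Add(-17, Mul(Add(76, 114), -473)) = Add(-17, Mul(190, -473)) = Add(-17, -89870) = -89887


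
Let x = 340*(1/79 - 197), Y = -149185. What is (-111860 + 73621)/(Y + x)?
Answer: 3020881/17076695 ≈ 0.17690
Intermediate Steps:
x = -5291080/79 (x = 340*(1/79 - 197) = 340*(-15562/79) = -5291080/79 ≈ -66976.)
(-111860 + 73621)/(Y + x) = (-111860 + 73621)/(-149185 - 5291080/79) = -38239/(-17076695/79) = -38239*(-79/17076695) = 3020881/17076695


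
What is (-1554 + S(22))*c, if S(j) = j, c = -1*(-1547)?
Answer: -2370004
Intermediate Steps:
c = 1547
(-1554 + S(22))*c = (-1554 + 22)*1547 = -1532*1547 = -2370004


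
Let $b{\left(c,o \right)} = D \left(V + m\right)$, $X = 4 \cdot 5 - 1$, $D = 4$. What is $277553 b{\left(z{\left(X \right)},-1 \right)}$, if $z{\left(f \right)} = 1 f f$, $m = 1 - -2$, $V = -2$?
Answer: $1110212$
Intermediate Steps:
$X = 19$ ($X = 20 - 1 = 19$)
$m = 3$ ($m = 1 + 2 = 3$)
$z{\left(f \right)} = f^{2}$ ($z{\left(f \right)} = f f = f^{2}$)
$b{\left(c,o \right)} = 4$ ($b{\left(c,o \right)} = 4 \left(-2 + 3\right) = 4 \cdot 1 = 4$)
$277553 b{\left(z{\left(X \right)},-1 \right)} = 277553 \cdot 4 = 1110212$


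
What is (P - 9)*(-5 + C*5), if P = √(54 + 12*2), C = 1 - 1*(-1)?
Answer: -45 + 5*√78 ≈ -0.84120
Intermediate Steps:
C = 2 (C = 1 + 1 = 2)
P = √78 (P = √(54 + 24) = √78 ≈ 8.8318)
(P - 9)*(-5 + C*5) = (√78 - 9)*(-5 + 2*5) = (-9 + √78)*(-5 + 10) = (-9 + √78)*5 = -45 + 5*√78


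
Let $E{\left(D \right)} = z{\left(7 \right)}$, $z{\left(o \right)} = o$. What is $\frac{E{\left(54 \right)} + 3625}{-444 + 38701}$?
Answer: $\frac{3632}{38257} \approx 0.094937$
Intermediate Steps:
$E{\left(D \right)} = 7$
$\frac{E{\left(54 \right)} + 3625}{-444 + 38701} = \frac{7 + 3625}{-444 + 38701} = \frac{3632}{38257}$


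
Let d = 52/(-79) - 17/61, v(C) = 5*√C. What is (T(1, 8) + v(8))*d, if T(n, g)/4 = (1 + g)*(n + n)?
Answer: -325080/4819 - 45150*√2/4819 ≈ -80.708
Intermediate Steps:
T(n, g) = 8*n*(1 + g) (T(n, g) = 4*((1 + g)*(n + n)) = 4*((1 + g)*(2*n)) = 4*(2*n*(1 + g)) = 8*n*(1 + g))
d = -4515/4819 (d = 52*(-1/79) - 17*1/61 = -52/79 - 17/61 = -4515/4819 ≈ -0.93692)
(T(1, 8) + v(8))*d = (8*1*(1 + 8) + 5*√8)*(-4515/4819) = (8*1*9 + 5*(2*√2))*(-4515/4819) = (72 + 10*√2)*(-4515/4819) = -325080/4819 - 45150*√2/4819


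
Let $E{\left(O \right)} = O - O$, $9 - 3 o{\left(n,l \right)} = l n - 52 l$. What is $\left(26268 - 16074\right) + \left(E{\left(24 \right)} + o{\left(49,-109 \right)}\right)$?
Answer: $10088$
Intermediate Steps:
$o{\left(n,l \right)} = 3 + \frac{52 l}{3} - \frac{l n}{3}$ ($o{\left(n,l \right)} = 3 - \frac{l n - 52 l}{3} = 3 - \frac{- 52 l + l n}{3} = 3 - \left(- \frac{52 l}{3} + \frac{l n}{3}\right) = 3 + \frac{52 l}{3} - \frac{l n}{3}$)
$E{\left(O \right)} = 0$
$\left(26268 - 16074\right) + \left(E{\left(24 \right)} + o{\left(49,-109 \right)}\right) = \left(26268 - 16074\right) + \left(0 + \left(3 + \frac{52}{3} \left(-109\right) - \left(- \frac{109}{3}\right) 49\right)\right) = 10194 + \left(0 + \left(3 - \frac{5668}{3} + \frac{5341}{3}\right)\right) = 10194 + \left(0 - 106\right) = 10194 - 106 = 10088$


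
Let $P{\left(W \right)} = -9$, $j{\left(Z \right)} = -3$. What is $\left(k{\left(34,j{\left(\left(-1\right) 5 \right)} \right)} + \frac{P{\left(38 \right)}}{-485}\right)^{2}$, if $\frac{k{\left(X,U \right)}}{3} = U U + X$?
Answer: $\frac{3915505476}{235225} \approx 16646.0$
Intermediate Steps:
$k{\left(X,U \right)} = 3 X + 3 U^{2}$ ($k{\left(X,U \right)} = 3 \left(U U + X\right) = 3 \left(U^{2} + X\right) = 3 \left(X + U^{2}\right) = 3 X + 3 U^{2}$)
$\left(k{\left(34,j{\left(\left(-1\right) 5 \right)} \right)} + \frac{P{\left(38 \right)}}{-485}\right)^{2} = \left(\left(3 \cdot 34 + 3 \left(-3\right)^{2}\right) - \frac{9}{-485}\right)^{2} = \left(\left(102 + 3 \cdot 9\right) - - \frac{9}{485}\right)^{2} = \left(\left(102 + 27\right) + \frac{9}{485}\right)^{2} = \left(129 + \frac{9}{485}\right)^{2} = \left(\frac{62574}{485}\right)^{2} = \frac{3915505476}{235225}$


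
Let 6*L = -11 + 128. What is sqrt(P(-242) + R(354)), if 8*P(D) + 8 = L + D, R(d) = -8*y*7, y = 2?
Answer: I*sqrt(2253)/4 ≈ 11.866*I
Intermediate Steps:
L = 39/2 (L = (-11 + 128)/6 = (1/6)*117 = 39/2 ≈ 19.500)
R(d) = -112 (R(d) = -8*2*7 = -16*7 = -112)
P(D) = 23/16 + D/8 (P(D) = -1 + (39/2 + D)/8 = -1 + (39/16 + D/8) = 23/16 + D/8)
sqrt(P(-242) + R(354)) = sqrt((23/16 + (1/8)*(-242)) - 112) = sqrt((23/16 - 121/4) - 112) = sqrt(-461/16 - 112) = sqrt(-2253/16) = I*sqrt(2253)/4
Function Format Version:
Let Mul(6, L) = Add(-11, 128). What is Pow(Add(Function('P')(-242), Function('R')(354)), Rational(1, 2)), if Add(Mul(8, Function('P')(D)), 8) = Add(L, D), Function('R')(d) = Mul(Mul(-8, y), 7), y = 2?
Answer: Mul(Rational(1, 4), I, Pow(2253, Rational(1, 2))) ≈ Mul(11.866, I)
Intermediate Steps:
L = Rational(39, 2) (L = Mul(Rational(1, 6), Add(-11, 128)) = Mul(Rational(1, 6), 117) = Rational(39, 2) ≈ 19.500)
Function('R')(d) = -112 (Function('R')(d) = Mul(Mul(-8, 2), 7) = Mul(-16, 7) = -112)
Function('P')(D) = Add(Rational(23, 16), Mul(Rational(1, 8), D)) (Function('P')(D) = Add(-1, Mul(Rational(1, 8), Add(Rational(39, 2), D))) = Add(-1, Add(Rational(39, 16), Mul(Rational(1, 8), D))) = Add(Rational(23, 16), Mul(Rational(1, 8), D)))
Pow(Add(Function('P')(-242), Function('R')(354)), Rational(1, 2)) = Pow(Add(Add(Rational(23, 16), Mul(Rational(1, 8), -242)), -112), Rational(1, 2)) = Pow(Add(Add(Rational(23, 16), Rational(-121, 4)), -112), Rational(1, 2)) = Pow(Add(Rational(-461, 16), -112), Rational(1, 2)) = Pow(Rational(-2253, 16), Rational(1, 2)) = Mul(Rational(1, 4), I, Pow(2253, Rational(1, 2)))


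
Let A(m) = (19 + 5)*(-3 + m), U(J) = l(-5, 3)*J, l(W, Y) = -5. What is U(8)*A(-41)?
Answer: 42240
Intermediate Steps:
U(J) = -5*J
A(m) = -72 + 24*m (A(m) = 24*(-3 + m) = -72 + 24*m)
U(8)*A(-41) = (-5*8)*(-72 + 24*(-41)) = -40*(-72 - 984) = -40*(-1056) = 42240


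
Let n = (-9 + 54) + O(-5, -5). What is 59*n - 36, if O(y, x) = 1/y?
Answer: 13036/5 ≈ 2607.2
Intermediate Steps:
n = 224/5 (n = (-9 + 54) + 1/(-5) = 45 - 1/5 = 224/5 ≈ 44.800)
59*n - 36 = 59*(224/5) - 36 = 13216/5 - 36 = 13036/5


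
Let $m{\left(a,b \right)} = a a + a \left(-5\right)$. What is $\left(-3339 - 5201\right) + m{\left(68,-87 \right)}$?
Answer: $-4256$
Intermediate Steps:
$m{\left(a,b \right)} = a^{2} - 5 a$
$\left(-3339 - 5201\right) + m{\left(68,-87 \right)} = \left(-3339 - 5201\right) + 68 \left(-5 + 68\right) = -8540 + 68 \cdot 63 = -8540 + 4284 = -4256$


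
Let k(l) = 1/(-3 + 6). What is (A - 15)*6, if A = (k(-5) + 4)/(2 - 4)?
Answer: -103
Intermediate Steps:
k(l) = ⅓ (k(l) = 1/3 = ⅓)
A = -13/6 (A = (⅓ + 4)/(2 - 4) = (13/3)/(-2) = (13/3)*(-½) = -13/6 ≈ -2.1667)
(A - 15)*6 = (-13/6 - 15)*6 = -103/6*6 = -103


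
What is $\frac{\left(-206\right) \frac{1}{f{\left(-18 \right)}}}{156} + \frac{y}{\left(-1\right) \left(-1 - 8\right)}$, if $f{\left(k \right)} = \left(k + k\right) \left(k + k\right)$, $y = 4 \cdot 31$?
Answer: $\frac{1392665}{101088} \approx 13.777$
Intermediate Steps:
$y = 124$
$f{\left(k \right)} = 4 k^{2}$ ($f{\left(k \right)} = 2 k 2 k = 4 k^{2}$)
$\frac{\left(-206\right) \frac{1}{f{\left(-18 \right)}}}{156} + \frac{y}{\left(-1\right) \left(-1 - 8\right)} = \frac{\left(-206\right) \frac{1}{4 \left(-18\right)^{2}}}{156} + \frac{124}{\left(-1\right) \left(-1 - 8\right)} = - \frac{206}{4 \cdot 324} \cdot \frac{1}{156} + \frac{124}{\left(-1\right) \left(-9\right)} = - \frac{206}{1296} \cdot \frac{1}{156} + \frac{124}{9} = \left(-206\right) \frac{1}{1296} \cdot \frac{1}{156} + 124 \cdot \frac{1}{9} = \left(- \frac{103}{648}\right) \frac{1}{156} + \frac{124}{9} = - \frac{103}{101088} + \frac{124}{9} = \frac{1392665}{101088}$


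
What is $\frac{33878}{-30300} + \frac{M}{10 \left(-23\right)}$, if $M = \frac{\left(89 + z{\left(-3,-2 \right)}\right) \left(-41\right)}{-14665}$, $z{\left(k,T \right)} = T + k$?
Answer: $- \frac{163390219}{146000550} \approx -1.1191$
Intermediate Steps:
$M = \frac{492}{2095}$ ($M = \frac{\left(89 - 5\right) \left(-41\right)}{-14665} = \left(89 - 5\right) \left(-41\right) \left(- \frac{1}{14665}\right) = 84 \left(-41\right) \left(- \frac{1}{14665}\right) = \left(-3444\right) \left(- \frac{1}{14665}\right) = \frac{492}{2095} \approx 0.23484$)
$\frac{33878}{-30300} + \frac{M}{10 \left(-23\right)} = \frac{33878}{-30300} + \frac{492}{2095 \cdot 10 \left(-23\right)} = 33878 \left(- \frac{1}{30300}\right) + \frac{492}{2095 \left(-230\right)} = - \frac{16939}{15150} + \frac{492}{2095} \left(- \frac{1}{230}\right) = - \frac{16939}{15150} - \frac{246}{240925} = - \frac{163390219}{146000550}$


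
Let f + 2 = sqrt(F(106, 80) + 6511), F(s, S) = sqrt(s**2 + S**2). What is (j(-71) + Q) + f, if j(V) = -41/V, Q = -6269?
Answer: -445200/71 + sqrt(6511 + 2*sqrt(4409)) ≈ -6188.9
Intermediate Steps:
F(s, S) = sqrt(S**2 + s**2)
f = -2 + sqrt(6511 + 2*sqrt(4409)) (f = -2 + sqrt(sqrt(80**2 + 106**2) + 6511) = -2 + sqrt(sqrt(6400 + 11236) + 6511) = -2 + sqrt(sqrt(17636) + 6511) = -2 + sqrt(2*sqrt(4409) + 6511) = -2 + sqrt(6511 + 2*sqrt(4409)) ≈ 79.510)
(j(-71) + Q) + f = (-41/(-71) - 6269) + (-2 + sqrt(6511 + 2*sqrt(4409))) = (-41*(-1/71) - 6269) + (-2 + sqrt(6511 + 2*sqrt(4409))) = (41/71 - 6269) + (-2 + sqrt(6511 + 2*sqrt(4409))) = -445058/71 + (-2 + sqrt(6511 + 2*sqrt(4409))) = -445200/71 + sqrt(6511 + 2*sqrt(4409))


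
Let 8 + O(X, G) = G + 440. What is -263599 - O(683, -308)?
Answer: -263723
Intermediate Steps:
O(X, G) = 432 + G (O(X, G) = -8 + (G + 440) = -8 + (440 + G) = 432 + G)
-263599 - O(683, -308) = -263599 - (432 - 308) = -263599 - 1*124 = -263599 - 124 = -263723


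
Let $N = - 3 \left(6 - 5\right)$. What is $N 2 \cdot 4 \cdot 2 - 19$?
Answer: $-67$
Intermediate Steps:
$N = -3$ ($N = \left(-3\right) 1 = -3$)
$N 2 \cdot 4 \cdot 2 - 19 = - 3 \cdot 2 \cdot 4 \cdot 2 - 19 = - 3 \cdot 8 \cdot 2 - 19 = \left(-3\right) 16 - 19 = -48 - 19 = -67$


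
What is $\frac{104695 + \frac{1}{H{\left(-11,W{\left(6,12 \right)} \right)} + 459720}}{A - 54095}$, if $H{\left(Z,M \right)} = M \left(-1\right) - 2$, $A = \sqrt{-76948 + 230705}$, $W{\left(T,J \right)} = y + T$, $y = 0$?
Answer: $- \frac{2603567890458895}{1345170302082816} - \frac{48129547841 \sqrt{153757}}{1345170302082816} \approx -1.9495$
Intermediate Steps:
$W{\left(T,J \right)} = T$ ($W{\left(T,J \right)} = 0 + T = T$)
$A = \sqrt{153757} \approx 392.12$
$H{\left(Z,M \right)} = -2 - M$ ($H{\left(Z,M \right)} = - M - 2 = -2 - M$)
$\frac{104695 + \frac{1}{H{\left(-11,W{\left(6,12 \right)} \right)} + 459720}}{A - 54095} = \frac{104695 + \frac{1}{\left(-2 - 6\right) + 459720}}{\sqrt{153757} - 54095} = \frac{104695 + \frac{1}{\left(-2 - 6\right) + 459720}}{-54095 + \sqrt{153757}} = \frac{104695 + \frac{1}{-8 + 459720}}{-54095 + \sqrt{153757}} = \frac{104695 + \frac{1}{459712}}{-54095 + \sqrt{153757}} = \frac{48129547841}{459712 \left(-54095 + \sqrt{153757}\right)}$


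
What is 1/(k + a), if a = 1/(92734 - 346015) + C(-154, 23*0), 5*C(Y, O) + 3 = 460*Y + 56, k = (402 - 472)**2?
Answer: -1266405/11723617652 ≈ -0.00010802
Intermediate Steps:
k = 4900 (k = (-70)**2 = 4900)
C(Y, O) = 53/5 + 92*Y (C(Y, O) = -3/5 + (460*Y + 56)/5 = -3/5 + (56 + 460*Y)/5 = -3/5 + (56/5 + 92*Y) = 53/5 + 92*Y)
a = -17929002152/1266405 (a = 1/(92734 - 346015) + (53/5 + 92*(-154)) = 1/(-253281) + (53/5 - 14168) = -1/253281 - 70787/5 = -17929002152/1266405 ≈ -14157.)
1/(k + a) = 1/(4900 - 17929002152/1266405) = 1/(-11723617652/1266405) = -1266405/11723617652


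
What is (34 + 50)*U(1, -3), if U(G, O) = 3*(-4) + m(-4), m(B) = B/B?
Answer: -924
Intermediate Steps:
m(B) = 1
U(G, O) = -11 (U(G, O) = 3*(-4) + 1 = -12 + 1 = -11)
(34 + 50)*U(1, -3) = (34 + 50)*(-11) = 84*(-11) = -924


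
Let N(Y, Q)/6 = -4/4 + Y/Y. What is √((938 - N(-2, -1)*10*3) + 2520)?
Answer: √3458 ≈ 58.805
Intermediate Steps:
N(Y, Q) = 0 (N(Y, Q) = 6*(-4/4 + Y/Y) = 6*(-4*¼ + 1) = 6*(-1 + 1) = 6*0 = 0)
√((938 - N(-2, -1)*10*3) + 2520) = √((938 - 0*10*3) + 2520) = √((938 - 0*3) + 2520) = √((938 - 1*0) + 2520) = √((938 + 0) + 2520) = √(938 + 2520) = √3458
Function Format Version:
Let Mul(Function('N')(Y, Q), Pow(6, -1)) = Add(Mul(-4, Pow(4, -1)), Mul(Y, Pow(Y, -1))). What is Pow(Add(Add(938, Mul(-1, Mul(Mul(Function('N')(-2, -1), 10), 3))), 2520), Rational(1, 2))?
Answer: Pow(3458, Rational(1, 2)) ≈ 58.805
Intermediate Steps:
Function('N')(Y, Q) = 0 (Function('N')(Y, Q) = Mul(6, Add(Mul(-4, Pow(4, -1)), Mul(Y, Pow(Y, -1)))) = Mul(6, Add(Mul(-4, Rational(1, 4)), 1)) = Mul(6, Add(-1, 1)) = Mul(6, 0) = 0)
Pow(Add(Add(938, Mul(-1, Mul(Mul(Function('N')(-2, -1), 10), 3))), 2520), Rational(1, 2)) = Pow(Add(Add(938, Mul(-1, Mul(Mul(0, 10), 3))), 2520), Rational(1, 2)) = Pow(Add(Add(938, Mul(-1, Mul(0, 3))), 2520), Rational(1, 2)) = Pow(Add(Add(938, Mul(-1, 0)), 2520), Rational(1, 2)) = Pow(Add(Add(938, 0), 2520), Rational(1, 2)) = Pow(Add(938, 2520), Rational(1, 2)) = Pow(3458, Rational(1, 2))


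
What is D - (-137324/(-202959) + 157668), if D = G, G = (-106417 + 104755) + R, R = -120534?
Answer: -56801054900/202959 ≈ -2.7986e+5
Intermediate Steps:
G = -122196 (G = (-106417 + 104755) - 120534 = -1662 - 120534 = -122196)
D = -122196
D - (-137324/(-202959) + 157668) = -122196 - (-137324/(-202959) + 157668) = -122196 - (-137324*(-1/202959) + 157668) = -122196 - (137324/202959 + 157668) = -122196 - 1*32000276936/202959 = -122196 - 32000276936/202959 = -56801054900/202959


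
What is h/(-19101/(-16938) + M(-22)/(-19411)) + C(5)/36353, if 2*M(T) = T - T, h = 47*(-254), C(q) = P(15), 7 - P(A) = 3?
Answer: -2450262990176/231459551 ≈ -10586.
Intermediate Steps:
P(A) = 4 (P(A) = 7 - 1*3 = 7 - 3 = 4)
C(q) = 4
h = -11938
M(T) = 0 (M(T) = (T - T)/2 = (½)*0 = 0)
h/(-19101/(-16938) + M(-22)/(-19411)) + C(5)/36353 = -11938/(-19101/(-16938) + 0/(-19411)) + 4/36353 = -11938/(-19101*(-1/16938) + 0*(-1/19411)) + 4*(1/36353) = -11938/(6367/5646 + 0) + 4/36353 = -11938/6367/5646 + 4/36353 = -11938*5646/6367 + 4/36353 = -67401948/6367 + 4/36353 = -2450262990176/231459551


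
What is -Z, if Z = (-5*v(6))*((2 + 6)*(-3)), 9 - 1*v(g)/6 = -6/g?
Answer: -7200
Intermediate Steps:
v(g) = 54 + 36/g (v(g) = 54 - (-36)/g = 54 + 36/g)
Z = 7200 (Z = (-5*(54 + 36/6))*((2 + 6)*(-3)) = (-5*(54 + 36*(⅙)))*(8*(-3)) = -5*(54 + 6)*(-24) = -5*60*(-24) = -300*(-24) = 7200)
-Z = -1*7200 = -7200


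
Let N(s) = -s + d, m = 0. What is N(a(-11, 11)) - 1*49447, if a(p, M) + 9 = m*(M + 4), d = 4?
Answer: -49434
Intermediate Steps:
a(p, M) = -9 (a(p, M) = -9 + 0*(M + 4) = -9 + 0*(4 + M) = -9 + 0 = -9)
N(s) = 4 - s (N(s) = -s + 4 = 4 - s)
N(a(-11, 11)) - 1*49447 = (4 - 1*(-9)) - 1*49447 = (4 + 9) - 49447 = 13 - 49447 = -49434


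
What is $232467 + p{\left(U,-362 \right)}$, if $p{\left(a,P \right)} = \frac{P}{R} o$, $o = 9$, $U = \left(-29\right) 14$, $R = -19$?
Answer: $\frac{4420131}{19} \approx 2.3264 \cdot 10^{5}$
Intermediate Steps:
$U = -406$
$p{\left(a,P \right)} = - \frac{9 P}{19}$ ($p{\left(a,P \right)} = \frac{P}{-19} \cdot 9 = P \left(- \frac{1}{19}\right) 9 = - \frac{P}{19} \cdot 9 = - \frac{9 P}{19}$)
$232467 + p{\left(U,-362 \right)} = 232467 - - \frac{3258}{19} = 232467 + \frac{3258}{19} = \frac{4420131}{19}$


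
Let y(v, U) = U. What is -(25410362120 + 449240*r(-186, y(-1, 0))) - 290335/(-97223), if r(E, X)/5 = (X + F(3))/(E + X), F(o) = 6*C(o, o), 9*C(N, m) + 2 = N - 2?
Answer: -689261804854879175/27125217 ≈ -2.5410e+10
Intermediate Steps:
C(N, m) = -4/9 + N/9 (C(N, m) = -2/9 + (N - 2)/9 = -2/9 + (-2 + N)/9 = -2/9 + (-2/9 + N/9) = -4/9 + N/9)
F(o) = -8/3 + 2*o/3 (F(o) = 6*(-4/9 + o/9) = -8/3 + 2*o/3)
r(E, X) = 5*(-2/3 + X)/(E + X) (r(E, X) = 5*((X + (-8/3 + (2/3)*3))/(E + X)) = 5*((X + (-8/3 + 2))/(E + X)) = 5*((X - 2/3)/(E + X)) = 5*((-2/3 + X)/(E + X)) = 5*(-2/3 + X)/(E + X))
-(25410362120 + 449240*r(-186, y(-1, 0))) - 290335/(-97223) = -(25410362120 + 449240*(-10/3 + 5*0)/(-186 + 0)) - 290335/(-97223) = -449240/(1/(56563 + (-10/3 + 0)/(-186))) - 290335*(-1/97223) = -449240/(1/(56563 - 1/186*(-10/3))) + 290335/97223 = -449240/(1/(56563 + 5/279)) + 290335/97223 = -449240/(1/(15781082/279)) + 290335/97223 = -449240/279/15781082 + 290335/97223 = -449240*15781082/279 + 290335/97223 = -7089493277680/279 + 290335/97223 = -689261804854879175/27125217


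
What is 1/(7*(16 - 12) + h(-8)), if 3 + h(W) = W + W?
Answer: ⅑ ≈ 0.11111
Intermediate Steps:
h(W) = -3 + 2*W (h(W) = -3 + (W + W) = -3 + 2*W)
1/(7*(16 - 12) + h(-8)) = 1/(7*(16 - 12) + (-3 + 2*(-8))) = 1/(7*4 + (-3 - 16)) = 1/(28 - 19) = 1/9 = ⅑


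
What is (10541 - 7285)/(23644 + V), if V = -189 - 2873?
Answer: 1628/10291 ≈ 0.15820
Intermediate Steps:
V = -3062
(10541 - 7285)/(23644 + V) = (10541 - 7285)/(23644 - 3062) = 3256/20582 = 3256*(1/20582) = 1628/10291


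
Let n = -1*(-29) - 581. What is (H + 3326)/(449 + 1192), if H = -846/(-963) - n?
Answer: 415040/175587 ≈ 2.3637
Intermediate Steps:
n = -552 (n = 29 - 581 = -552)
H = 59158/107 (H = -846/(-963) - 1*(-552) = -846*(-1/963) + 552 = 94/107 + 552 = 59158/107 ≈ 552.88)
(H + 3326)/(449 + 1192) = (59158/107 + 3326)/(449 + 1192) = (415040/107)/1641 = (415040/107)*(1/1641) = 415040/175587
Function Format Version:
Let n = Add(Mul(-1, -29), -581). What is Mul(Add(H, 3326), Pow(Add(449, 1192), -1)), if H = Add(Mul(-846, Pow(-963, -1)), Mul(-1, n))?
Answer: Rational(415040, 175587) ≈ 2.3637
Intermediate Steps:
n = -552 (n = Add(29, -581) = -552)
H = Rational(59158, 107) (H = Add(Mul(-846, Pow(-963, -1)), Mul(-1, -552)) = Add(Mul(-846, Rational(-1, 963)), 552) = Add(Rational(94, 107), 552) = Rational(59158, 107) ≈ 552.88)
Mul(Add(H, 3326), Pow(Add(449, 1192), -1)) = Mul(Add(Rational(59158, 107), 3326), Pow(Add(449, 1192), -1)) = Mul(Rational(415040, 107), Pow(1641, -1)) = Mul(Rational(415040, 107), Rational(1, 1641)) = Rational(415040, 175587)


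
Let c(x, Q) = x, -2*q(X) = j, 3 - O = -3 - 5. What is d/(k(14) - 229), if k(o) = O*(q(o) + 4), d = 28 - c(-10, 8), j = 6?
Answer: -19/109 ≈ -0.17431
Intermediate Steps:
O = 11 (O = 3 - (-3 - 5) = 3 - 1*(-8) = 3 + 8 = 11)
q(X) = -3 (q(X) = -½*6 = -3)
d = 38 (d = 28 - 1*(-10) = 28 + 10 = 38)
k(o) = 11 (k(o) = 11*(-3 + 4) = 11*1 = 11)
d/(k(14) - 229) = 38/(11 - 229) = 38/(-218) = -1/218*38 = -19/109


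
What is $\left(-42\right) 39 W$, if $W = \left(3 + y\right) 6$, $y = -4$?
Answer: $9828$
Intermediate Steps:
$W = -6$ ($W = \left(3 - 4\right) 6 = \left(-1\right) 6 = -6$)
$\left(-42\right) 39 W = \left(-42\right) 39 \left(-6\right) = \left(-1638\right) \left(-6\right) = 9828$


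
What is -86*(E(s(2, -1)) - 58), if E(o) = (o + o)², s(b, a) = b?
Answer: 3612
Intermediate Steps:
E(o) = 4*o² (E(o) = (2*o)² = 4*o²)
-86*(E(s(2, -1)) - 58) = -86*(4*2² - 58) = -86*(4*4 - 58) = -86*(16 - 58) = -86*(-42) = 3612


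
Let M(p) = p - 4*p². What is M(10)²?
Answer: 152100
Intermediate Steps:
M(10)² = (10*(1 - 4*10))² = (10*(1 - 40))² = (10*(-39))² = (-390)² = 152100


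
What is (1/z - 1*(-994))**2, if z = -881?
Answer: 766873258369/776161 ≈ 9.8803e+5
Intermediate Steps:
(1/z - 1*(-994))**2 = (1/(-881) - 1*(-994))**2 = (-1/881 + 994)**2 = (875713/881)**2 = 766873258369/776161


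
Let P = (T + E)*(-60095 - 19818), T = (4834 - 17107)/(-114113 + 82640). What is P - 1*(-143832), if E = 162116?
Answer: -135911568433399/10491 ≈ -1.2955e+10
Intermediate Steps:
T = 4091/10491 (T = -12273/(-31473) = -12273*(-1/31473) = 4091/10491 ≈ 0.38995)
P = -135913077374911/10491 (P = (4091/10491 + 162116)*(-60095 - 19818) = (1700763047/10491)*(-79913) = -135913077374911/10491 ≈ -1.2955e+10)
P - 1*(-143832) = -135913077374911/10491 - 1*(-143832) = -135913077374911/10491 + 143832 = -135911568433399/10491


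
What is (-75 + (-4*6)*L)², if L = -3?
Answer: 9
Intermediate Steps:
(-75 + (-4*6)*L)² = (-75 - 4*6*(-3))² = (-75 - 24*(-3))² = (-75 + 72)² = (-3)² = 9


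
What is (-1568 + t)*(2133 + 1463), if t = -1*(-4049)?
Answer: 8921676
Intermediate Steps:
t = 4049
(-1568 + t)*(2133 + 1463) = (-1568 + 4049)*(2133 + 1463) = 2481*3596 = 8921676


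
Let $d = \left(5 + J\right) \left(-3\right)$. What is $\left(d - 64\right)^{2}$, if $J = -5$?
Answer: $4096$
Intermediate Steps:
$d = 0$ ($d = \left(5 - 5\right) \left(-3\right) = 0 \left(-3\right) = 0$)
$\left(d - 64\right)^{2} = \left(0 - 64\right)^{2} = \left(-64\right)^{2} = 4096$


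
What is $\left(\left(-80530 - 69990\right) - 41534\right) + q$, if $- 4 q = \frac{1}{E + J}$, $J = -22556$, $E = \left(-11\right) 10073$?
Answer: $- \frac{102448517543}{533436} \approx -1.9205 \cdot 10^{5}$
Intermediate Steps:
$E = -110803$
$q = \frac{1}{533436}$ ($q = - \frac{1}{4 \left(-110803 - 22556\right)} = - \frac{1}{4 \left(-133359\right)} = \left(- \frac{1}{4}\right) \left(- \frac{1}{133359}\right) = \frac{1}{533436} \approx 1.8746 \cdot 10^{-6}$)
$\left(\left(-80530 - 69990\right) - 41534\right) + q = \left(\left(-80530 - 69990\right) - 41534\right) + \frac{1}{533436} = \left(-150520 - 41534\right) + \frac{1}{533436} = -192054 + \frac{1}{533436} = - \frac{102448517543}{533436}$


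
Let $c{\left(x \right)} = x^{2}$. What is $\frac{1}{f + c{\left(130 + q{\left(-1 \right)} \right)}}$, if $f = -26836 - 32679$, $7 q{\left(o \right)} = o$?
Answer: $- \frac{49}{2089954} \approx -2.3445 \cdot 10^{-5}$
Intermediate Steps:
$q{\left(o \right)} = \frac{o}{7}$
$f = -59515$ ($f = -26836 - 32679 = -59515$)
$\frac{1}{f + c{\left(130 + q{\left(-1 \right)} \right)}} = \frac{1}{-59515 + \left(130 + \frac{1}{7} \left(-1\right)\right)^{2}} = \frac{1}{-59515 + \left(130 - \frac{1}{7}\right)^{2}} = \frac{1}{-59515 + \left(\frac{909}{7}\right)^{2}} = \frac{1}{-59515 + \frac{826281}{49}} = \frac{1}{- \frac{2089954}{49}} = - \frac{49}{2089954}$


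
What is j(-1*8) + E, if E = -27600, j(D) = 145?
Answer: -27455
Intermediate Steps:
j(-1*8) + E = 145 - 27600 = -27455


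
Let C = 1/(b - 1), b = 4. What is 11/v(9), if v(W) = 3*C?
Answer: 11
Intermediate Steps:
C = ⅓ (C = 1/(4 - 1) = 1/3 = ⅓ ≈ 0.33333)
v(W) = 1 (v(W) = 3*(⅓) = 1)
11/v(9) = 11/1 = 11*1 = 11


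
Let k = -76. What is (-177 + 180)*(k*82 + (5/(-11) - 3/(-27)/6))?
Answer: -3702067/198 ≈ -18697.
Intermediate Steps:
(-177 + 180)*(k*82 + (5/(-11) - 3/(-27)/6)) = (-177 + 180)*(-76*82 + (5/(-11) - 3/(-27)/6)) = 3*(-6232 + (5*(-1/11) - 3*(-1/27)*(1/6))) = 3*(-6232 + (-5/11 + (1/9)*(1/6))) = 3*(-6232 + (-5/11 + 1/54)) = 3*(-6232 - 259/594) = 3*(-3702067/594) = -3702067/198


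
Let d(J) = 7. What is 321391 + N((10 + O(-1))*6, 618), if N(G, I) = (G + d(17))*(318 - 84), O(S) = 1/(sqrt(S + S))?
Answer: 337069 - 702*I*sqrt(2) ≈ 3.3707e+5 - 992.78*I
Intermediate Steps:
O(S) = sqrt(2)/(2*sqrt(S)) (O(S) = 1/(sqrt(2*S)) = 1/(sqrt(2)*sqrt(S)) = sqrt(2)/(2*sqrt(S)))
N(G, I) = 1638 + 234*G (N(G, I) = (G + 7)*(318 - 84) = (7 + G)*234 = 1638 + 234*G)
321391 + N((10 + O(-1))*6, 618) = 321391 + (1638 + 234*((10 + sqrt(2)/(2*sqrt(-1)))*6)) = 321391 + (1638 + 234*((10 + sqrt(2)*(-I)/2)*6)) = 321391 + (1638 + 234*((10 - I*sqrt(2)/2)*6)) = 321391 + (1638 + 234*(60 - 3*I*sqrt(2))) = 321391 + (1638 + (14040 - 702*I*sqrt(2))) = 321391 + (15678 - 702*I*sqrt(2)) = 337069 - 702*I*sqrt(2)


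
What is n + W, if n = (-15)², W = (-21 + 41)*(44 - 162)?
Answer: -2135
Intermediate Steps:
W = -2360 (W = 20*(-118) = -2360)
n = 225
n + W = 225 - 2360 = -2135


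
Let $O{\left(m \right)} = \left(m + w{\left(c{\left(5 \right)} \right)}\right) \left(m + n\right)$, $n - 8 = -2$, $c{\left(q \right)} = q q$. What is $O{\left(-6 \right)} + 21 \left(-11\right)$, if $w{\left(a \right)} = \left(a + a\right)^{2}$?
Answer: $-231$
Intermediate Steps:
$c{\left(q \right)} = q^{2}$
$n = 6$ ($n = 8 - 2 = 6$)
$w{\left(a \right)} = 4 a^{2}$ ($w{\left(a \right)} = \left(2 a\right)^{2} = 4 a^{2}$)
$O{\left(m \right)} = \left(6 + m\right) \left(2500 + m\right)$ ($O{\left(m \right)} = \left(m + 4 \left(5^{2}\right)^{2}\right) \left(m + 6\right) = \left(m + 4 \cdot 25^{2}\right) \left(6 + m\right) = \left(m + 4 \cdot 625\right) \left(6 + m\right) = \left(m + 2500\right) \left(6 + m\right) = \left(2500 + m\right) \left(6 + m\right) = \left(6 + m\right) \left(2500 + m\right)$)
$O{\left(-6 \right)} + 21 \left(-11\right) = \left(15000 + \left(-6\right)^{2} + 2506 \left(-6\right)\right) + 21 \left(-11\right) = \left(15000 + 36 - 15036\right) - 231 = 0 - 231 = -231$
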